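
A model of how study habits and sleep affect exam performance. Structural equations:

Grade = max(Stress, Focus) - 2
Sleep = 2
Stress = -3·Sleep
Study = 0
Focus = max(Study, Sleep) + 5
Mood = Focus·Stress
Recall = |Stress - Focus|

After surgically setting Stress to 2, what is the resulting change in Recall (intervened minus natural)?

-8

The intervention breaks the incoming arrows to Stress: Stress = -3·Sleep no longer applies, and Stress = 2.
Focus = max(Study, Sleep) + 5  [with Study=0, Sleep=2]  = 7
Recall = |Stress - Focus|  [with Stress=2, Focus=7]  = 5
Without intervention: Stress = -3·Sleep  [with Sleep=2]  = -6; Focus = max(Study, Sleep) + 5  [with Study=0, Sleep=2]  = 7; Recall = |Stress - Focus|  [with Stress=-6, Focus=7]  = 13.
Change = 5 − 13 = -8.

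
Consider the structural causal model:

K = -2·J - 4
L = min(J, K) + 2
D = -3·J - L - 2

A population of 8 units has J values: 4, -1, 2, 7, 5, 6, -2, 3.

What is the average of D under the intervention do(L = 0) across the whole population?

-11

Every unit gets L=0 under the intervention. D values become -14, 1, -8, -23, -17, -20, 4, -11; E[D|do(L=0)] = -11.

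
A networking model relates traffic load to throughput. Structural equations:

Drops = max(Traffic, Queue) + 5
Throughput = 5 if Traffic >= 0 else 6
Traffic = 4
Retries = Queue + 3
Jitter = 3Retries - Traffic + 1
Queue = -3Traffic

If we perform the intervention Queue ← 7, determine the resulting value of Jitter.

27

do(Queue=7) replaces the equation Queue = -3Traffic with the constant Queue = 7.
Retries = Queue + 3  [with Queue=7]  = 10
Jitter = 3Retries - Traffic + 1  [with Retries=10, Traffic=4]  = 27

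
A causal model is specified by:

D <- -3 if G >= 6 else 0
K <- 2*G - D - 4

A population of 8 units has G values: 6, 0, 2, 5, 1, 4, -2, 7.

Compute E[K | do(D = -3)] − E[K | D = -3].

-7.25

The intervention sets D=-3 in all 8 units regardless of G. Recomputing K per unit gives 11, -1, 3, 9, 1, 7, -5, 13; average 4.75.
Observing D=-3 restricts to units where D's equation naturally yields -3: G ∈ {6, 7}. In that subpopulation K = 11, 13, mean 12.
Difference = 4.75 − 12 = -7.25.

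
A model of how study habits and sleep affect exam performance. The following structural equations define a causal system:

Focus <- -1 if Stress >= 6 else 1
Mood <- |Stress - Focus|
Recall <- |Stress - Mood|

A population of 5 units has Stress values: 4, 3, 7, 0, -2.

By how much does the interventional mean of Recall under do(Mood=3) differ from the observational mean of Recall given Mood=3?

-0.4

Every unit gets Mood=3 under the intervention. Recall values become 1, 0, 4, 3, 5; E[Recall|do(Mood=3)] = 2.6.
E[Recall|Mood=3] averages over only the 2 units with Mood=3 (Stress = 4, -2): Recall = 1, 5, mean 3.
Difference = 2.6 − 3 = -0.4.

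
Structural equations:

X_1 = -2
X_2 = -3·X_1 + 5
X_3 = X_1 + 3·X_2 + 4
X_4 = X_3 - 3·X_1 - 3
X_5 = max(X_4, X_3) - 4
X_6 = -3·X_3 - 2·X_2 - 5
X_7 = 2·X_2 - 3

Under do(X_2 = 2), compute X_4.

11

Under do(X_2=2), the mechanism X_2 = -3·X_1 + 5 is discarded; X_2 is fixed at 2.
X_3 = X_1 + 3·X_2 + 4  [with X_1=-2, X_2=2]  = 8
X_4 = X_3 - 3·X_1 - 3  [with X_3=8, X_1=-2]  = 11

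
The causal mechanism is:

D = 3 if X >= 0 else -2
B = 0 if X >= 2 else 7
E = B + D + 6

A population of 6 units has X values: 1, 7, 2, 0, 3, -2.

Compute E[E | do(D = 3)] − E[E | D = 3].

0.7

The intervention sets D=3 in all 6 units regardless of X. Recomputing E per unit gives 16, 9, 9, 16, 9, 16; average 12.5.
E[E|D=3] averages over only the 5 units with D=3 (X = 1, 7, 2, 0, 3): E = 16, 9, 9, 16, 9, mean 11.8.
Difference = 12.5 − 11.8 = 0.7.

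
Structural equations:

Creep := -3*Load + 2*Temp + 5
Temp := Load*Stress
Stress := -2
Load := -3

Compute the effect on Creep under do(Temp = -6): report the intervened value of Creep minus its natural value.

-24

The intervention breaks the incoming arrows to Temp: Temp := Load*Stress no longer applies, and Temp = -6.
Creep = -3*Load + 2*Temp + 5  [with Load=-3, Temp=-6]  = 2
Without intervention: Temp = Load*Stress  [with Load=-3, Stress=-2]  = 6; Creep = -3*Load + 2*Temp + 5  [with Load=-3, Temp=6]  = 26.
Change = 2 − 26 = -24.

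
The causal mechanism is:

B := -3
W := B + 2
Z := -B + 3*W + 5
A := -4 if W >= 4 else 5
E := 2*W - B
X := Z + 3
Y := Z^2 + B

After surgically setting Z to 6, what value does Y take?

The intervention breaks the incoming arrows to Z: Z := -B + 3*W + 5 no longer applies, and Z = 6.
Y = Z^2 + B  [with Z=6, B=-3]  = 33

33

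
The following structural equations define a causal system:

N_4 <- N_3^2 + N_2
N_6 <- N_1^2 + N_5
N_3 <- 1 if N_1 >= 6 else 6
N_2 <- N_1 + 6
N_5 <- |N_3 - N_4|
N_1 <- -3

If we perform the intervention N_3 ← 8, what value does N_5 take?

59

do(N_3=8) replaces the equation N_3 <- 1 if N_1 >= 6 else 6 with the constant N_3 = 8.
N_2 = N_1 + 6  [with N_1=-3]  = 3
N_4 = N_3^2 + N_2  [with N_3=8, N_2=3]  = 67
N_5 = |N_3 - N_4|  [with N_3=8, N_4=67]  = 59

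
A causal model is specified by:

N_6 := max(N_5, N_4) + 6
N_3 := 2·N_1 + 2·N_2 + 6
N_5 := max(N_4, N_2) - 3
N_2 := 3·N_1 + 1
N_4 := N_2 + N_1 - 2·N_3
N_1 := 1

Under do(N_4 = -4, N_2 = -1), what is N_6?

2

The joint intervention fixes N_4 = -4, N_2 = -1, removing each variable's own equation.
N_5 = max(N_4, N_2) - 3  [with N_4=-4, N_2=-1]  = -4
N_6 = max(N_5, N_4) + 6  [with N_5=-4, N_4=-4]  = 2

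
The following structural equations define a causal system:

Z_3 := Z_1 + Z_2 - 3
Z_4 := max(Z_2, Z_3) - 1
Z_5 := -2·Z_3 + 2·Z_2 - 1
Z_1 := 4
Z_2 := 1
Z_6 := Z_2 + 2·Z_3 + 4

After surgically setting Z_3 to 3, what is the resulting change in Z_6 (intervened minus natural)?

The intervention breaks the incoming arrows to Z_3: Z_3 := Z_1 + Z_2 - 3 no longer applies, and Z_3 = 3.
Z_6 = Z_2 + 2·Z_3 + 4  [with Z_2=1, Z_3=3]  = 11
Without intervention: Z_3 = Z_1 + Z_2 - 3  [with Z_1=4, Z_2=1]  = 2; Z_6 = Z_2 + 2·Z_3 + 4  [with Z_2=1, Z_3=2]  = 9.
Change = 11 − 9 = 2.

2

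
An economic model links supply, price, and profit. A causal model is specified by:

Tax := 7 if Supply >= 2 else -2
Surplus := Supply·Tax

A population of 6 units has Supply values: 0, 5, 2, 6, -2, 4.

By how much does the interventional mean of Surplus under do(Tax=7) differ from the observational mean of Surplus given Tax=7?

-12.25

Under do(Tax=7), Tax's equation is replaced by Tax=7 for every unit. Per-unit Surplus: 0, 35, 14, 42, -14, 28. Mean = 17.5.
Conditioning on Tax=7 selects the 4 unit(s) with Supply ∈ {5, 2, 6, 4}. Their Surplus values: 35, 14, 42, 28. Mean = 29.75.
Difference = 17.5 − 29.75 = -12.25.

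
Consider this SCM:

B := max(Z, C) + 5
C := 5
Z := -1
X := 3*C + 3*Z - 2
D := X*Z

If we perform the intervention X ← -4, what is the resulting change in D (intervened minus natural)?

14

do(X=-4) replaces the equation X := 3*C + 3*Z - 2 with the constant X = -4.
D = X*Z  [with X=-4, Z=-1]  = 4
Without intervention: X = 3*C + 3*Z - 2  [with C=5, Z=-1]  = 10; D = X*Z  [with X=10, Z=-1]  = -10.
Change = 4 − (-10) = 14.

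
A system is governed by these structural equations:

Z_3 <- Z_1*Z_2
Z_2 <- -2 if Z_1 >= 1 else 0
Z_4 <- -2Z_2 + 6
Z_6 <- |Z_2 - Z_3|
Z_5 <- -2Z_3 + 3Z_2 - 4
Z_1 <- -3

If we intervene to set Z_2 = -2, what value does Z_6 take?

8

Under do(Z_2=-2), the mechanism Z_2 <- -2 if Z_1 >= 1 else 0 is discarded; Z_2 is fixed at -2.
Z_3 = Z_1*Z_2  [with Z_1=-3, Z_2=-2]  = 6
Z_6 = |Z_2 - Z_3|  [with Z_2=-2, Z_3=6]  = 8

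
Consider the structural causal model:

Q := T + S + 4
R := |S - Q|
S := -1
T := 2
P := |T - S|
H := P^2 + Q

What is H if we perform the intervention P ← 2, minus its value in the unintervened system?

-5

Under do(P=2), the mechanism P := |T - S| is discarded; P is fixed at 2.
Q = T + S + 4  [with T=2, S=-1]  = 5
H = P^2 + Q  [with P=2, Q=5]  = 9
Without intervention: Q = T + S + 4  [with T=2, S=-1]  = 5; P = |T - S|  [with T=2, S=-1]  = 3; H = P^2 + Q  [with P=3, Q=5]  = 14.
Change = 9 − 14 = -5.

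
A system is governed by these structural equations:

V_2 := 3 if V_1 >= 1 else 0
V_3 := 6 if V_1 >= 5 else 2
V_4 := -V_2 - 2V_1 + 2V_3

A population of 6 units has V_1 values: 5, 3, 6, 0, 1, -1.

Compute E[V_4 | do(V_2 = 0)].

2

Every unit gets V_2=0 under the intervention. V_4 values become 2, -2, 0, 4, 2, 6; E[V_4|do(V_2=0)] = 2.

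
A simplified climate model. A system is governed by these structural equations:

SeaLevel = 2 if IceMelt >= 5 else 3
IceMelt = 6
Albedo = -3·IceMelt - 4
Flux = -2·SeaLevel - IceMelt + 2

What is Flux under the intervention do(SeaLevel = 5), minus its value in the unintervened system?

-6

The intervention breaks the incoming arrows to SeaLevel: SeaLevel = 2 if IceMelt >= 5 else 3 no longer applies, and SeaLevel = 5.
Flux = -2·SeaLevel - IceMelt + 2  [with SeaLevel=5, IceMelt=6]  = -14
Without intervention: SeaLevel = 2 if IceMelt >= 5 else 3  [with IceMelt=6]  = 2; Flux = -2·SeaLevel - IceMelt + 2  [with SeaLevel=2, IceMelt=6]  = -8.
Change = -14 − (-8) = -6.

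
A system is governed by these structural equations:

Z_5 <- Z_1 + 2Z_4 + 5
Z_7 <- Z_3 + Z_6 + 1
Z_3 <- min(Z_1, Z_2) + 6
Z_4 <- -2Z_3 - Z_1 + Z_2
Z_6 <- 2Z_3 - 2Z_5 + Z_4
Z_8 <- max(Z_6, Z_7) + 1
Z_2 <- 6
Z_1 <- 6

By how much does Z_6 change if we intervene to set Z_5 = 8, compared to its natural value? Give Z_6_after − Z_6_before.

The intervention breaks the incoming arrows to Z_5: Z_5 <- Z_1 + 2Z_4 + 5 no longer applies, and Z_5 = 8.
Z_3 = min(Z_1, Z_2) + 6  [with Z_1=6, Z_2=6]  = 12
Z_4 = -2Z_3 - Z_1 + Z_2  [with Z_3=12, Z_1=6, Z_2=6]  = -24
Z_6 = 2Z_3 - 2Z_5 + Z_4  [with Z_3=12, Z_5=8, Z_4=-24]  = -16
Without intervention: Z_3 = min(Z_1, Z_2) + 6  [with Z_1=6, Z_2=6]  = 12; Z_4 = -2Z_3 - Z_1 + Z_2  [with Z_3=12, Z_1=6, Z_2=6]  = -24; Z_5 = Z_1 + 2Z_4 + 5  [with Z_1=6, Z_4=-24]  = -37; Z_6 = 2Z_3 - 2Z_5 + Z_4  [with Z_3=12, Z_5=-37, Z_4=-24]  = 74.
Change = -16 − 74 = -90.

-90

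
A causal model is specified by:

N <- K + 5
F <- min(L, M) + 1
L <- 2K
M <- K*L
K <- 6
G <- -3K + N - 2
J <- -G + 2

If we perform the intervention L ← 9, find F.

Under do(L=9), the mechanism L <- 2K is discarded; L is fixed at 9.
M = K*L  [with K=6, L=9]  = 54
F = min(L, M) + 1  [with L=9, M=54]  = 10

10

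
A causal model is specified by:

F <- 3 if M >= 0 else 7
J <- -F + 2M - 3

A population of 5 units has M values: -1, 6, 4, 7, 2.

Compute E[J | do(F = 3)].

Under do(F=3), F's equation is replaced by F=3 for every unit. Per-unit J: -8, 6, 2, 8, -2. Mean = 1.2.

1.2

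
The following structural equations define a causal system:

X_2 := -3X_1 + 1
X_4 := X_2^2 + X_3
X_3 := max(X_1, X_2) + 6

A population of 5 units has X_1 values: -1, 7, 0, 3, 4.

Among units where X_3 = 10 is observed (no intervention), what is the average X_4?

78.5

Conditioning on X_3=10 selects the 2 unit(s) with X_1 ∈ {-1, 4}. Their X_4 values: 26, 131. Mean = 78.5.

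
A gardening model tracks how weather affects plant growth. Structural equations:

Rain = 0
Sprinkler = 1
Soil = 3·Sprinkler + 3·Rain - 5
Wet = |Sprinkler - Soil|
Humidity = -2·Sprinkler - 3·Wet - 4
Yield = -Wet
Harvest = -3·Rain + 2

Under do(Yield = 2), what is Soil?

-2

do(Yield=2) replaces the equation Yield = -Wet with the constant Yield = 2.
Soil is not downstream of the intervention, so its value is determined by the original equations.
Soil = 3·Sprinkler + 3·Rain - 5  [with Sprinkler=1, Rain=0]  = -2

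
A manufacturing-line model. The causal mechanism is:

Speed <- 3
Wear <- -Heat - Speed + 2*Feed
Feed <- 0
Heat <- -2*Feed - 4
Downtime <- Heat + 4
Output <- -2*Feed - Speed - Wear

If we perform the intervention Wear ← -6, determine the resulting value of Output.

Intervening sets Wear = -6 and removes its equation (Wear <- -Heat - Speed + 2*Feed).
Output = -2*Feed - Speed - Wear  [with Feed=0, Speed=3, Wear=-6]  = 3

3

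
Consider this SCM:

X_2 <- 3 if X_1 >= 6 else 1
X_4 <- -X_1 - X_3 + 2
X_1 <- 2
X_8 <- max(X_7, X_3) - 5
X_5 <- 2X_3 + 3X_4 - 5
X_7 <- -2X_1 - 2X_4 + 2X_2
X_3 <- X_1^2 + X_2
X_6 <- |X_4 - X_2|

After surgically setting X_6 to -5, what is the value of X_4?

do(X_6=-5) replaces the equation X_6 <- |X_4 - X_2| with the constant X_6 = -5.
No directed path runs from X_6 to X_4, so X_4 keeps its natural value.
X_2 = 3 if X_1 >= 6 else 1  [with X_1=2]  = 1
X_3 = X_1^2 + X_2  [with X_1=2, X_2=1]  = 5
X_4 = -X_1 - X_3 + 2  [with X_1=2, X_3=5]  = -5

-5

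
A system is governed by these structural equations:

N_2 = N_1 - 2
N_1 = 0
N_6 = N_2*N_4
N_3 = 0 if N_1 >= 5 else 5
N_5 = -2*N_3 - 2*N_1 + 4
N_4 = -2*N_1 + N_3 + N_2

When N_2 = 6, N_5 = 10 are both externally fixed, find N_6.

66

Setting N_2 = 6, N_5 = 10 by intervention discards those variables' equations.
N_3 = 0 if N_1 >= 5 else 5  [with N_1=0]  = 5
N_4 = -2*N_1 + N_3 + N_2  [with N_1=0, N_3=5, N_2=6]  = 11
N_6 = N_2*N_4  [with N_2=6, N_4=11]  = 66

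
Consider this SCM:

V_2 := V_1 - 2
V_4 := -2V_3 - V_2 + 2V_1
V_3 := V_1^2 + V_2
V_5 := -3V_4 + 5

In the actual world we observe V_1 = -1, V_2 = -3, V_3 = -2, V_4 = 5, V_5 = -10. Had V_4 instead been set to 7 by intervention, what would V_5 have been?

Intervening sets V_4 = 7 and removes its equation (V_4 := -2V_3 - V_2 + 2V_1).
V_5 = -3V_4 + 5  [with V_4=7]  = -16

-16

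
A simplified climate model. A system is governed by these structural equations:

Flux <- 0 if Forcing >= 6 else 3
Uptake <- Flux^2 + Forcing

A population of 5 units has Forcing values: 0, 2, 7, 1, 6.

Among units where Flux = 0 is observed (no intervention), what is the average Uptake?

E[Uptake|Flux=0] averages over only the 2 units with Flux=0 (Forcing = 7, 6): Uptake = 7, 6, mean 6.5.

6.5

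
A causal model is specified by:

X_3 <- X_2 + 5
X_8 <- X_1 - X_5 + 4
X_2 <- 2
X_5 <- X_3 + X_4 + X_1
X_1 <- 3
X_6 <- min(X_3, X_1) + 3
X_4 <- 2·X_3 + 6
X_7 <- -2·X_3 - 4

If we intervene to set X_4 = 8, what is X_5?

Intervening sets X_4 = 8 and removes its equation (X_4 <- 2·X_3 + 6).
X_3 = X_2 + 5  [with X_2=2]  = 7
X_5 = X_3 + X_4 + X_1  [with X_3=7, X_4=8, X_1=3]  = 18

18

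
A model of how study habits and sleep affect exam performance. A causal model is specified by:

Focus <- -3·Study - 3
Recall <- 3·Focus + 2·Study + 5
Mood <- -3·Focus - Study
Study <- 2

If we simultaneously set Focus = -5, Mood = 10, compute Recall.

-6

Setting Focus = -5, Mood = 10 by intervention discards those variables' equations.
Recall = 3·Focus + 2·Study + 5  [with Focus=-5, Study=2]  = -6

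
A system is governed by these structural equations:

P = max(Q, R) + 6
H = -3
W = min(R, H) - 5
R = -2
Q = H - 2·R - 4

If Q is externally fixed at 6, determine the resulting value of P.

12

The intervention breaks the incoming arrows to Q: Q = H - 2·R - 4 no longer applies, and Q = 6.
P = max(Q, R) + 6  [with Q=6, R=-2]  = 12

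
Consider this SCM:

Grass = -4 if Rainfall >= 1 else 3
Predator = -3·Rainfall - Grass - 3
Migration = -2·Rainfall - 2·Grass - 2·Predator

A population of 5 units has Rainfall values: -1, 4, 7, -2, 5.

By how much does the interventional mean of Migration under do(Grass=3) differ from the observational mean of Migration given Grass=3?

16.4

Every unit gets Grass=3 under the intervention. Migration values become 2, 22, 34, -2, 26; E[Migration|do(Grass=3)] = 16.4.
Observing Grass=3 restricts to units where Grass's equation naturally yields 3: Rainfall ∈ {-1, -2}. In that subpopulation Migration = 2, -2, mean 0.
Difference = 16.4 − 0 = 16.4.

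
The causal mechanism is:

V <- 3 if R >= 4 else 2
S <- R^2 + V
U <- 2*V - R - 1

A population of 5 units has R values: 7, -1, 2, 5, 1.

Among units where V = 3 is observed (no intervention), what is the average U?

Conditioning on V=3 selects the 2 unit(s) with R ∈ {7, 5}. Their U values: -2, 0. Mean = -1.

-1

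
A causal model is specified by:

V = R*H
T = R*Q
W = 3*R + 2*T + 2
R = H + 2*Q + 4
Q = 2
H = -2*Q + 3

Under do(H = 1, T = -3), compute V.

The joint intervention fixes H = 1, T = -3, removing each variable's own equation.
R = H + 2*Q + 4  [with H=1, Q=2]  = 9
V = R*H  [with R=9, H=1]  = 9

9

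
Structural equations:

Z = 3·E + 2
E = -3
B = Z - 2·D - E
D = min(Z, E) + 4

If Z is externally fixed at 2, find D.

The intervention breaks the incoming arrows to Z: Z = 3·E + 2 no longer applies, and Z = 2.
D = min(Z, E) + 4  [with Z=2, E=-3]  = 1

1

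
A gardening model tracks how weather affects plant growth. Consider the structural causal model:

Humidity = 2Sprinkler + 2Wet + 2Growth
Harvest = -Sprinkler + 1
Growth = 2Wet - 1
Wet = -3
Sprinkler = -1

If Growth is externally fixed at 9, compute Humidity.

The intervention breaks the incoming arrows to Growth: Growth = 2Wet - 1 no longer applies, and Growth = 9.
Humidity = 2Sprinkler + 2Wet + 2Growth  [with Sprinkler=-1, Wet=-3, Growth=9]  = 10

10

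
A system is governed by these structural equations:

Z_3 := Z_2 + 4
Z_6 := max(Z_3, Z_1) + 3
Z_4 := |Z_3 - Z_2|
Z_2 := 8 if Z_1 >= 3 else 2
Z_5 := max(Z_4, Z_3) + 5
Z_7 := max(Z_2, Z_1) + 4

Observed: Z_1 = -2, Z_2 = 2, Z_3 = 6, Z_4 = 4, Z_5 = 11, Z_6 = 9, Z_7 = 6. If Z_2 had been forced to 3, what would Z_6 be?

10

Under do(Z_2=3), the mechanism Z_2 := 8 if Z_1 >= 3 else 2 is discarded; Z_2 is fixed at 3.
Z_3 = Z_2 + 4  [with Z_2=3]  = 7
Z_6 = max(Z_3, Z_1) + 3  [with Z_3=7, Z_1=-2]  = 10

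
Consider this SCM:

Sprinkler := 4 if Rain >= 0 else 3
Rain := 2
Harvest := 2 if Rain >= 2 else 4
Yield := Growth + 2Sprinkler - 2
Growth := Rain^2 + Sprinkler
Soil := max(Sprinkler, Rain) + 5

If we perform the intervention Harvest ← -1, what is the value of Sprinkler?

do(Harvest=-1) replaces the equation Harvest := 2 if Rain >= 2 else 4 with the constant Harvest = -1.
Sprinkler is not downstream of the intervention, so its value is determined by the original equations.
Sprinkler = 4 if Rain >= 0 else 3  [with Rain=2]  = 4

4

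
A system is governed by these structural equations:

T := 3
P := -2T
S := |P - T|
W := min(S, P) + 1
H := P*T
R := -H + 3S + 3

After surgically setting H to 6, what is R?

24

The intervention breaks the incoming arrows to H: H := P*T no longer applies, and H = 6.
P = -2T  [with T=3]  = -6
S = |P - T|  [with P=-6, T=3]  = 9
R = -H + 3S + 3  [with H=6, S=9]  = 24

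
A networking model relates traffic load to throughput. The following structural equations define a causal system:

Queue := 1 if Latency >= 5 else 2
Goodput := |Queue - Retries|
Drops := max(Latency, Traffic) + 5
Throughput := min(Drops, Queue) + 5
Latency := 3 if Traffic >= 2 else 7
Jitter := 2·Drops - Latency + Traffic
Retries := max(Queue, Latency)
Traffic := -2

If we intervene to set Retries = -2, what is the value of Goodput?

do(Retries=-2) replaces the equation Retries := max(Queue, Latency) with the constant Retries = -2.
Latency = 3 if Traffic >= 2 else 7  [with Traffic=-2]  = 7
Queue = 1 if Latency >= 5 else 2  [with Latency=7]  = 1
Goodput = |Queue - Retries|  [with Queue=1, Retries=-2]  = 3

3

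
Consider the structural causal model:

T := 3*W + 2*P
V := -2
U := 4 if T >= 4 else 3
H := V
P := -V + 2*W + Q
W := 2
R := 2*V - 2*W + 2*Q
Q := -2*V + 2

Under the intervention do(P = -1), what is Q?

Under do(P=-1), the mechanism P := -V + 2*W + Q is discarded; P is fixed at -1.
Since Q is not a descendant of the intervened variable, it is unaffected.
Q = -2*V + 2  [with V=-2]  = 6

6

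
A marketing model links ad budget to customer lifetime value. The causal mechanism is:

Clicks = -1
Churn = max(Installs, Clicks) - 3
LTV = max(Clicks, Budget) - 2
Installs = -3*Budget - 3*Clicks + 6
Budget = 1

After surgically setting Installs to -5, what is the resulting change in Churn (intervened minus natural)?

-7

The intervention breaks the incoming arrows to Installs: Installs = -3*Budget - 3*Clicks + 6 no longer applies, and Installs = -5.
Churn = max(Installs, Clicks) - 3  [with Installs=-5, Clicks=-1]  = -4
Without intervention: Installs = -3*Budget - 3*Clicks + 6  [with Budget=1, Clicks=-1]  = 6; Churn = max(Installs, Clicks) - 3  [with Installs=6, Clicks=-1]  = 3.
Change = -4 − 3 = -7.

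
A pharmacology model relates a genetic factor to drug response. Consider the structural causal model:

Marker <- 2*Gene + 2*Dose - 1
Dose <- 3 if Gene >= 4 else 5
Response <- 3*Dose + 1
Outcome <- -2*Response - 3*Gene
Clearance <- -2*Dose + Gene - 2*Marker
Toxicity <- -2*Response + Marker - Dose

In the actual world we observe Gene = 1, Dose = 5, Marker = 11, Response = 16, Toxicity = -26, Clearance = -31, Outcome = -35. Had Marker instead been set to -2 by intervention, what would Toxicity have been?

-39

do(Marker=-2) replaces the equation Marker <- 2*Gene + 2*Dose - 1 with the constant Marker = -2.
Dose = 3 if Gene >= 4 else 5  [with Gene=1]  = 5
Response = 3*Dose + 1  [with Dose=5]  = 16
Toxicity = -2*Response + Marker - Dose  [with Response=16, Marker=-2, Dose=5]  = -39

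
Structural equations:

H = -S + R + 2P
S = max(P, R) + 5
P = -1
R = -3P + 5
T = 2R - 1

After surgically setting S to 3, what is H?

The intervention breaks the incoming arrows to S: S = max(P, R) + 5 no longer applies, and S = 3.
R = -3P + 5  [with P=-1]  = 8
H = -S + R + 2P  [with S=3, R=8, P=-1]  = 3

3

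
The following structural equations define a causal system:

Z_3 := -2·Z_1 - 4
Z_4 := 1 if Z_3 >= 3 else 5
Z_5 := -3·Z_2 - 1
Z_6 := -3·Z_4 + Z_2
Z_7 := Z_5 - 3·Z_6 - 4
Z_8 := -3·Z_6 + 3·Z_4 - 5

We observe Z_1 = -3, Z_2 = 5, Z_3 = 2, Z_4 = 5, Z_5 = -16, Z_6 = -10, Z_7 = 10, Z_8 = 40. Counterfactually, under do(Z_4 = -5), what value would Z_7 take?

-80

The intervention breaks the incoming arrows to Z_4: Z_4 := 1 if Z_3 >= 3 else 5 no longer applies, and Z_4 = -5.
Z_5 = -3·Z_2 - 1  [with Z_2=5]  = -16
Z_6 = -3·Z_4 + Z_2  [with Z_4=-5, Z_2=5]  = 20
Z_7 = Z_5 - 3·Z_6 - 4  [with Z_5=-16, Z_6=20]  = -80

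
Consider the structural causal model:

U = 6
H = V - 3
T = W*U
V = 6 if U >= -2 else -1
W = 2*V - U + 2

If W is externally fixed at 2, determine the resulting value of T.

12

The intervention breaks the incoming arrows to W: W = 2*V - U + 2 no longer applies, and W = 2.
T = W*U  [with W=2, U=6]  = 12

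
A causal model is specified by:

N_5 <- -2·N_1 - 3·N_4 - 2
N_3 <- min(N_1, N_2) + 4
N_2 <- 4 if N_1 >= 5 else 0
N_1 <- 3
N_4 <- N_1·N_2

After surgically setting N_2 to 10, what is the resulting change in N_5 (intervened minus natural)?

-90

do(N_2=10) replaces the equation N_2 <- 4 if N_1 >= 5 else 0 with the constant N_2 = 10.
N_4 = N_1·N_2  [with N_1=3, N_2=10]  = 30
N_5 = -2·N_1 - 3·N_4 - 2  [with N_1=3, N_4=30]  = -98
Without intervention: N_2 = 4 if N_1 >= 5 else 0  [with N_1=3]  = 0; N_4 = N_1·N_2  [with N_1=3, N_2=0]  = 0; N_5 = -2·N_1 - 3·N_4 - 2  [with N_1=3, N_4=0]  = -8.
Change = -98 − (-8) = -90.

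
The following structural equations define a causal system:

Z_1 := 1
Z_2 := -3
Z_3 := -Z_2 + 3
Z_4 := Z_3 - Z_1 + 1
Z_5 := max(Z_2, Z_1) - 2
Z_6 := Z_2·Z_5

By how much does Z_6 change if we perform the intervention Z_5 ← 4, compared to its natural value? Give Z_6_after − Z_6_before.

-15

The intervention breaks the incoming arrows to Z_5: Z_5 := max(Z_2, Z_1) - 2 no longer applies, and Z_5 = 4.
Z_6 = Z_2·Z_5  [with Z_2=-3, Z_5=4]  = -12
Without intervention: Z_5 = max(Z_2, Z_1) - 2  [with Z_2=-3, Z_1=1]  = -1; Z_6 = Z_2·Z_5  [with Z_2=-3, Z_5=-1]  = 3.
Change = -12 − 3 = -15.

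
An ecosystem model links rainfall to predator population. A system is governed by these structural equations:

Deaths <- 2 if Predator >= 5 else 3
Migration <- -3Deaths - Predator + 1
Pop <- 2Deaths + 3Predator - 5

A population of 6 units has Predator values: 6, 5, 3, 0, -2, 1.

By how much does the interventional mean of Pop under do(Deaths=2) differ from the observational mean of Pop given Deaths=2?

The intervention sets Deaths=2 in all 6 units regardless of Predator. Recomputing Pop per unit gives 17, 14, 8, -1, -7, 2; average 5.5.
Observing Deaths=2 restricts to units where Deaths's equation naturally yields 2: Predator ∈ {6, 5}. In that subpopulation Pop = 17, 14, mean 15.5.
Difference = 5.5 − 15.5 = -10.

-10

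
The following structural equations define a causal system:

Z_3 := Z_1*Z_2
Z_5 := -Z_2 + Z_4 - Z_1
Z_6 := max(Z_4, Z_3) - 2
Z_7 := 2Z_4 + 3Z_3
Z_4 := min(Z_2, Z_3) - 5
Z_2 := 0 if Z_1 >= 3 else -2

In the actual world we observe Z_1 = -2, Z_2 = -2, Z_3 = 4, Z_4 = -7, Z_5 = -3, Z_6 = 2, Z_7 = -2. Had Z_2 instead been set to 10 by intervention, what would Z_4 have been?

-25

Under do(Z_2=10), the mechanism Z_2 := 0 if Z_1 >= 3 else -2 is discarded; Z_2 is fixed at 10.
Z_3 = Z_1*Z_2  [with Z_1=-2, Z_2=10]  = -20
Z_4 = min(Z_2, Z_3) - 5  [with Z_2=10, Z_3=-20]  = -25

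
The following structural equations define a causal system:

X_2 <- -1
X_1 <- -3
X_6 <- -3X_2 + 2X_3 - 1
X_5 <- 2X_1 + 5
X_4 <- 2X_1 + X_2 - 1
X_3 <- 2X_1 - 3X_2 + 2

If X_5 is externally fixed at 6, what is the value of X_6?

0

The intervention breaks the incoming arrows to X_5: X_5 <- 2X_1 + 5 no longer applies, and X_5 = 6.
Since X_6 is not a descendant of the intervened variable, it is unaffected.
X_3 = 2X_1 - 3X_2 + 2  [with X_1=-3, X_2=-1]  = -1
X_6 = -3X_2 + 2X_3 - 1  [with X_2=-1, X_3=-1]  = 0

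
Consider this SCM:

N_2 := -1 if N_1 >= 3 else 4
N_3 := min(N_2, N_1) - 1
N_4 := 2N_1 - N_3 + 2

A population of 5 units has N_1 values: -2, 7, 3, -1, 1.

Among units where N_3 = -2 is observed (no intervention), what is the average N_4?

E[N_4|N_3=-2] averages over only the 3 units with N_3=-2 (N_1 = 7, 3, -1): N_4 = 18, 10, 2, mean 10.

10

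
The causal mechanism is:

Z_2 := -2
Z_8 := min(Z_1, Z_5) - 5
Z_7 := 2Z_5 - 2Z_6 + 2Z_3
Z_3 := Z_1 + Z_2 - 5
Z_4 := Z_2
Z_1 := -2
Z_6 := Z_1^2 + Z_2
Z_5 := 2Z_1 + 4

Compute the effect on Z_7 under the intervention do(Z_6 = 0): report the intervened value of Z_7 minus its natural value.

4

Intervening sets Z_6 = 0 and removes its equation (Z_6 := Z_1^2 + Z_2).
Z_3 = Z_1 + Z_2 - 5  [with Z_1=-2, Z_2=-2]  = -9
Z_5 = 2Z_1 + 4  [with Z_1=-2]  = 0
Z_7 = 2Z_5 - 2Z_6 + 2Z_3  [with Z_5=0, Z_6=0, Z_3=-9]  = -18
Without intervention: Z_3 = Z_1 + Z_2 - 5  [with Z_1=-2, Z_2=-2]  = -9; Z_5 = 2Z_1 + 4  [with Z_1=-2]  = 0; Z_6 = Z_1^2 + Z_2  [with Z_1=-2, Z_2=-2]  = 2; Z_7 = 2Z_5 - 2Z_6 + 2Z_3  [with Z_5=0, Z_6=2, Z_3=-9]  = -22.
Change = -18 − (-22) = 4.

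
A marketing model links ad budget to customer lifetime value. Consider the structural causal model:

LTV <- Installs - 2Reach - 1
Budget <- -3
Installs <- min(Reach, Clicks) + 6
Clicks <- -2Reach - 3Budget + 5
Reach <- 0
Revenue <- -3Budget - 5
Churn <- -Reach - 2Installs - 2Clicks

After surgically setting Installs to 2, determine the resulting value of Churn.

Intervening sets Installs = 2 and removes its equation (Installs <- min(Reach, Clicks) + 6).
Clicks = -2Reach - 3Budget + 5  [with Reach=0, Budget=-3]  = 14
Churn = -Reach - 2Installs - 2Clicks  [with Reach=0, Installs=2, Clicks=14]  = -32

-32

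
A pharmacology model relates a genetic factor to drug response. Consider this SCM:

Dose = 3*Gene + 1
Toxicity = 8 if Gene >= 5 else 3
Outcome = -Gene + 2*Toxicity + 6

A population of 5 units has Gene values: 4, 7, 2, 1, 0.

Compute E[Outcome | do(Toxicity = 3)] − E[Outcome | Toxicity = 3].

-1.05

Under do(Toxicity=3), Toxicity's equation is replaced by Toxicity=3 for every unit. Per-unit Outcome: 8, 5, 10, 11, 12. Mean = 9.2.
Conditioning on Toxicity=3 selects the 4 unit(s) with Gene ∈ {4, 2, 1, 0}. Their Outcome values: 8, 10, 11, 12. Mean = 10.25.
Difference = 9.2 − 10.25 = -1.05.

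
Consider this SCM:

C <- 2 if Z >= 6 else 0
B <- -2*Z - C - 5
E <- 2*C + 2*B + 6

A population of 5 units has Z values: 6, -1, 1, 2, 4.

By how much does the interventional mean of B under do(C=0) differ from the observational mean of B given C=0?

do(C=0) breaks C's dependence on Z. With C=0 fixed, B across the units is -17, -3, -7, -9, -13, mean -9.8.
Conditioning on C=0 selects the 4 unit(s) with Z ∈ {-1, 1, 2, 4}. Their B values: -3, -7, -9, -13. Mean = -8.
Difference = -9.8 − (-8) = -1.8.

-1.8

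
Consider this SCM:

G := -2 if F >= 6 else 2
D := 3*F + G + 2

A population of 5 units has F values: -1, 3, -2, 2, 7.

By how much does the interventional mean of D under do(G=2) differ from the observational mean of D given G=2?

Every unit gets G=2 under the intervention. D values become 1, 13, -2, 10, 25; E[D|do(G=2)] = 9.4.
Observing G=2 restricts to units where G's equation naturally yields 2: F ∈ {-1, 3, -2, 2}. In that subpopulation D = 1, 13, -2, 10, mean 5.5.
Difference = 9.4 − 5.5 = 3.9.

3.9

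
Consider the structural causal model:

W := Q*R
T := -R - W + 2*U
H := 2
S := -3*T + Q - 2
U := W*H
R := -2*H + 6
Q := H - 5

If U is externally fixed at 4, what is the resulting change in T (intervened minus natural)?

The intervention breaks the incoming arrows to U: U := W*H no longer applies, and U = 4.
Q = H - 5  [with H=2]  = -3
R = -2*H + 6  [with H=2]  = 2
W = Q*R  [with Q=-3, R=2]  = -6
T = -R - W + 2*U  [with R=2, W=-6, U=4]  = 12
Without intervention: Q = H - 5  [with H=2]  = -3; R = -2*H + 6  [with H=2]  = 2; W = Q*R  [with Q=-3, R=2]  = -6; U = W*H  [with W=-6, H=2]  = -12; T = -R - W + 2*U  [with R=2, W=-6, U=-12]  = -20.
Change = 12 − (-20) = 32.

32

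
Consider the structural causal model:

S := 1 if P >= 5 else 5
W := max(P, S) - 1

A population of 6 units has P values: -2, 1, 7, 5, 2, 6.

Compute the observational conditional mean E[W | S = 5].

4

Observing S=5 restricts to units where S's equation naturally yields 5: P ∈ {-2, 1, 2}. In that subpopulation W = 4, 4, 4, mean 4.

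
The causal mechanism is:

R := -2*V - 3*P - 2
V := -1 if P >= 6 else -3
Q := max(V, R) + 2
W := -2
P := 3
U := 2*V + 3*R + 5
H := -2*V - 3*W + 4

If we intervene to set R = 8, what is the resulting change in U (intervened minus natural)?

Intervening sets R = 8 and removes its equation (R := -2*V - 3*P - 2).
V = -1 if P >= 6 else -3  [with P=3]  = -3
U = 2*V + 3*R + 5  [with V=-3, R=8]  = 23
Without intervention: V = -1 if P >= 6 else -3  [with P=3]  = -3; R = -2*V - 3*P - 2  [with V=-3, P=3]  = -5; U = 2*V + 3*R + 5  [with V=-3, R=-5]  = -16.
Change = 23 − (-16) = 39.

39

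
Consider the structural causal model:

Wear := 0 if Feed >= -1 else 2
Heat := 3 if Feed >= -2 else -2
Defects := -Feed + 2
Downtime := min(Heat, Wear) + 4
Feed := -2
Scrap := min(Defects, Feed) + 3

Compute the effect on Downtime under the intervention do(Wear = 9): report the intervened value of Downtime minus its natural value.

1

The intervention breaks the incoming arrows to Wear: Wear := 0 if Feed >= -1 else 2 no longer applies, and Wear = 9.
Heat = 3 if Feed >= -2 else -2  [with Feed=-2]  = 3
Downtime = min(Heat, Wear) + 4  [with Heat=3, Wear=9]  = 7
Without intervention: Heat = 3 if Feed >= -2 else -2  [with Feed=-2]  = 3; Wear = 0 if Feed >= -1 else 2  [with Feed=-2]  = 2; Downtime = min(Heat, Wear) + 4  [with Heat=3, Wear=2]  = 6.
Change = 7 − 6 = 1.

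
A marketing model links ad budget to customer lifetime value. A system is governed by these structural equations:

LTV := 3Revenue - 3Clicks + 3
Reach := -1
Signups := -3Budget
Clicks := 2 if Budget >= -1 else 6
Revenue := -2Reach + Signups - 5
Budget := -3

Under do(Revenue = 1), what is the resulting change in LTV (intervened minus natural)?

The intervention breaks the incoming arrows to Revenue: Revenue := -2Reach + Signups - 5 no longer applies, and Revenue = 1.
Clicks = 2 if Budget >= -1 else 6  [with Budget=-3]  = 6
LTV = 3Revenue - 3Clicks + 3  [with Revenue=1, Clicks=6]  = -12
Without intervention: Clicks = 2 if Budget >= -1 else 6  [with Budget=-3]  = 6; Signups = -3Budget  [with Budget=-3]  = 9; Revenue = -2Reach + Signups - 5  [with Reach=-1, Signups=9]  = 6; LTV = 3Revenue - 3Clicks + 3  [with Revenue=6, Clicks=6]  = 3.
Change = -12 − 3 = -15.

-15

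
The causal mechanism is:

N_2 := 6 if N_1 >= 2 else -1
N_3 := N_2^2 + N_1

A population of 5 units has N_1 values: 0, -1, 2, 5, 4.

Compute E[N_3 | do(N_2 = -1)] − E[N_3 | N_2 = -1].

The intervention sets N_2=-1 in all 5 units regardless of N_1. Recomputing N_3 per unit gives 1, 0, 3, 6, 5; average 3.
Observing N_2=-1 restricts to units where N_2's equation naturally yields -1: N_1 ∈ {0, -1}. In that subpopulation N_3 = 1, 0, mean 0.5.
Difference = 3 − 0.5 = 2.5.

2.5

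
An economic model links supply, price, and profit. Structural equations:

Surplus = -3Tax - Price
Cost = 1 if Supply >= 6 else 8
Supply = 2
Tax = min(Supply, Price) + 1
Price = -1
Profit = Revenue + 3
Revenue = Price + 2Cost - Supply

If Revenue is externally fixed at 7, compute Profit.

10

Under do(Revenue=7), the mechanism Revenue = Price + 2Cost - Supply is discarded; Revenue is fixed at 7.
Profit = Revenue + 3  [with Revenue=7]  = 10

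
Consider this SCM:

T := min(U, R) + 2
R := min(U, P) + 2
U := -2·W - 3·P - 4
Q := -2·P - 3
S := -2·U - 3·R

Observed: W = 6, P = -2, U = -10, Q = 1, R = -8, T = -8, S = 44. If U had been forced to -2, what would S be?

4

The intervention breaks the incoming arrows to U: U := -2·W - 3·P - 4 no longer applies, and U = -2.
R = min(U, P) + 2  [with U=-2, P=-2]  = 0
S = -2·U - 3·R  [with U=-2, R=0]  = 4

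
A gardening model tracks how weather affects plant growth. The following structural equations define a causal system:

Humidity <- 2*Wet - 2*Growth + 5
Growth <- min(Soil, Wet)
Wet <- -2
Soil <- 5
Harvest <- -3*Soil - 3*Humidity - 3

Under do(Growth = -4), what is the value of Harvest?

-45

do(Growth=-4) replaces the equation Growth <- min(Soil, Wet) with the constant Growth = -4.
Humidity = 2*Wet - 2*Growth + 5  [with Wet=-2, Growth=-4]  = 9
Harvest = -3*Soil - 3*Humidity - 3  [with Soil=5, Humidity=9]  = -45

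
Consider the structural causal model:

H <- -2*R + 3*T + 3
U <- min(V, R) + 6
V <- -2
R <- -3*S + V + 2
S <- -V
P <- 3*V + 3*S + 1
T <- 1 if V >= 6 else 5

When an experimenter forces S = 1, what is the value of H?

24

Under do(S=1), the mechanism S <- -V is discarded; S is fixed at 1.
R = -3*S + V + 2  [with S=1, V=-2]  = -3
T = 1 if V >= 6 else 5  [with V=-2]  = 5
H = -2*R + 3*T + 3  [with R=-3, T=5]  = 24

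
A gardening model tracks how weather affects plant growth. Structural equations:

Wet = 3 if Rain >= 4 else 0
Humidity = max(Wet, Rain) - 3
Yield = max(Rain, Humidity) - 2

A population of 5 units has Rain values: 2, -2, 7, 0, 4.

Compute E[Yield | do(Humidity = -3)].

0.2

do(Humidity=-3) breaks Humidity's dependence on Rain. With Humidity=-3 fixed, Yield across the units is 0, -4, 5, -2, 2, mean 0.2.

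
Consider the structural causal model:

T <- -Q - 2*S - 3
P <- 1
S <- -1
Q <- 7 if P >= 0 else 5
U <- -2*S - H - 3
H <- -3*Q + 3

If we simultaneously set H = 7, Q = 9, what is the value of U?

The joint intervention fixes H = 7, Q = 9, removing each variable's own equation.
U = -2*S - H - 3  [with S=-1, H=7]  = -8

-8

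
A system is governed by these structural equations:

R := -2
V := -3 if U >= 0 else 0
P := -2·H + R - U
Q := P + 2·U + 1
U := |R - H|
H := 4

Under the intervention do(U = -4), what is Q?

The intervention breaks the incoming arrows to U: U := |R - H| no longer applies, and U = -4.
P = -2·H + R - U  [with H=4, R=-2, U=-4]  = -6
Q = P + 2·U + 1  [with P=-6, U=-4]  = -13

-13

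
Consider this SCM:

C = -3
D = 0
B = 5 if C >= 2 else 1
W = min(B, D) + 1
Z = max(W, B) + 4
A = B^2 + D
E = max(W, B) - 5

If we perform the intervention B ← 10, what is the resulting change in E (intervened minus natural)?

9

The intervention breaks the incoming arrows to B: B = 5 if C >= 2 else 1 no longer applies, and B = 10.
W = min(B, D) + 1  [with B=10, D=0]  = 1
E = max(W, B) - 5  [with W=1, B=10]  = 5
Without intervention: B = 5 if C >= 2 else 1  [with C=-3]  = 1; W = min(B, D) + 1  [with B=1, D=0]  = 1; E = max(W, B) - 5  [with W=1, B=1]  = -4.
Change = 5 − (-4) = 9.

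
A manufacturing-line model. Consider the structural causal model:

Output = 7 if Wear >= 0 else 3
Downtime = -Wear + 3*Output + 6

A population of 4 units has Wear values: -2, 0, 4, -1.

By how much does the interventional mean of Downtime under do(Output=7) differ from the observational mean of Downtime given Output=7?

do(Output=7) breaks Output's dependence on Wear. With Output=7 fixed, Downtime across the units is 29, 27, 23, 28, mean 26.75.
E[Downtime|Output=7] averages over only the 2 units with Output=7 (Wear = 0, 4): Downtime = 27, 23, mean 25.
Difference = 26.75 − 25 = 1.75.

1.75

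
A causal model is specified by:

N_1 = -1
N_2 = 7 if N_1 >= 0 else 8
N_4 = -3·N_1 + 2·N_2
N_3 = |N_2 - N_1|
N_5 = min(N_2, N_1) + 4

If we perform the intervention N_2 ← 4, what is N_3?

5

The intervention breaks the incoming arrows to N_2: N_2 = 7 if N_1 >= 0 else 8 no longer applies, and N_2 = 4.
N_3 = |N_2 - N_1|  [with N_2=4, N_1=-1]  = 5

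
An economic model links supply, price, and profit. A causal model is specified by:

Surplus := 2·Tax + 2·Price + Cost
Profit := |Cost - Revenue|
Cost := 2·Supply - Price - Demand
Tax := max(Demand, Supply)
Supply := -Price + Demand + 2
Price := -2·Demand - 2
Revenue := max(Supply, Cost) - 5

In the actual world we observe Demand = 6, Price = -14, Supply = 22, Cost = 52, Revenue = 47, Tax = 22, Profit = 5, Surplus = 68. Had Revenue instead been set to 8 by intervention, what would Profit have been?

Under do(Revenue=8), the mechanism Revenue := max(Supply, Cost) - 5 is discarded; Revenue is fixed at 8.
Price = -2·Demand - 2  [with Demand=6]  = -14
Supply = -Price + Demand + 2  [with Price=-14, Demand=6]  = 22
Cost = 2·Supply - Price - Demand  [with Supply=22, Price=-14, Demand=6]  = 52
Profit = |Cost - Revenue|  [with Cost=52, Revenue=8]  = 44

44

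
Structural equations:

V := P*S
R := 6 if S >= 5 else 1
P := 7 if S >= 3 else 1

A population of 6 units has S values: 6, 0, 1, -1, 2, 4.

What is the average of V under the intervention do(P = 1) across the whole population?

2

The intervention sets P=1 in all 6 units regardless of S. Recomputing V per unit gives 6, 0, 1, -1, 2, 4; average 2.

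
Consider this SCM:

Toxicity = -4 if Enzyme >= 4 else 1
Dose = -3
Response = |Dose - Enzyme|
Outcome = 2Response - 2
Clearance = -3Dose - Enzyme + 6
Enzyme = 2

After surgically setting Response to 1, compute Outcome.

The intervention breaks the incoming arrows to Response: Response = |Dose - Enzyme| no longer applies, and Response = 1.
Outcome = 2Response - 2  [with Response=1]  = 0

0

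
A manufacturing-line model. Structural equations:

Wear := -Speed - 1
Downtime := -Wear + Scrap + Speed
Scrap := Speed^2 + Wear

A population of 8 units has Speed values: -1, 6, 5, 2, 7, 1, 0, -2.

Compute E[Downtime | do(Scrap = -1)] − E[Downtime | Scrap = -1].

3.5

The intervention sets Scrap=-1 in all 8 units regardless of Speed. Recomputing Downtime per unit gives -2, 12, 10, 4, 14, 2, 0, -4; average 4.5.
E[Downtime|Scrap=-1] averages over only the 2 units with Scrap=-1 (Speed = 1, 0): Downtime = 2, 0, mean 1.
Difference = 4.5 − 1 = 3.5.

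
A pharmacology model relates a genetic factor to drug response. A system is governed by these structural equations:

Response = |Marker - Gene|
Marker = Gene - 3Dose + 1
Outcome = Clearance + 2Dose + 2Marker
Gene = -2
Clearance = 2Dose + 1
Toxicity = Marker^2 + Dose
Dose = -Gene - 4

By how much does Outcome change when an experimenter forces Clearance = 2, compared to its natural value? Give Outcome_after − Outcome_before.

Intervening sets Clearance = 2 and removes its equation (Clearance = 2Dose + 1).
Dose = -Gene - 4  [with Gene=-2]  = -2
Marker = Gene - 3Dose + 1  [with Gene=-2, Dose=-2]  = 5
Outcome = Clearance + 2Dose + 2Marker  [with Clearance=2, Dose=-2, Marker=5]  = 8
Without intervention: Dose = -Gene - 4  [with Gene=-2]  = -2; Marker = Gene - 3Dose + 1  [with Gene=-2, Dose=-2]  = 5; Clearance = 2Dose + 1  [with Dose=-2]  = -3; Outcome = Clearance + 2Dose + 2Marker  [with Clearance=-3, Dose=-2, Marker=5]  = 3.
Change = 8 − 3 = 5.

5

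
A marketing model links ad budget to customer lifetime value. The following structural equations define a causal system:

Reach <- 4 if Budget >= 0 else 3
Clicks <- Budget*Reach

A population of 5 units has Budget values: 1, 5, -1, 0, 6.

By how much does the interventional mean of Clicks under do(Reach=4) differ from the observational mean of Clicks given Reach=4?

The intervention sets Reach=4 in all 5 units regardless of Budget. Recomputing Clicks per unit gives 4, 20, -4, 0, 24; average 8.8.
Observing Reach=4 restricts to units where Reach's equation naturally yields 4: Budget ∈ {1, 5, 0, 6}. In that subpopulation Clicks = 4, 20, 0, 24, mean 12.
Difference = 8.8 − 12 = -3.2.

-3.2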